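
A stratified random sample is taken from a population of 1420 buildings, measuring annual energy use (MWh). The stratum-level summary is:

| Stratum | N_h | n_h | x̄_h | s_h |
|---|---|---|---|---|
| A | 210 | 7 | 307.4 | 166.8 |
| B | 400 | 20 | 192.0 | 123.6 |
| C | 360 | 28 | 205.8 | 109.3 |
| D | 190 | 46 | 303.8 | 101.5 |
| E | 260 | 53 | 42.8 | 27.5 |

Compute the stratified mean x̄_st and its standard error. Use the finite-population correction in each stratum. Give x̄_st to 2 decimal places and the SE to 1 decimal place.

x̄_st ≈ 200.21, SE ≈ 13.1

x̄_st = Σ W_h x̄_h = (210·307.4 + 400·192.0 + 360·205.8 + 190·303.8 + 260·42.8)/1420 = 200.20563
V̂(x̄_st) = Σ W_h² (1 − n_h/N_h) s_h²/n_h, with W_h = N_h/N and N = 1420:
  stratum A: (210/1420)²·(1 − 7/210)·166.8²/7 = 84.0297
  stratum B: (400/1420)²·(1 − 20/400)·123.6²/20 = 57.5803
  stratum C: (360/1420)²·(1 − 28/360)·109.3²/28 = 25.2898
  stratum D: (190/1420)²·(1 − 46/190)·101.5²/46 = 3.03888
  stratum E: (260/1420)²·(1 − 53/260)·27.5²/53 = 0.380852
V̂(x̄_st) = 170.32
SE(x̄_st) = √170.32 = 13.0507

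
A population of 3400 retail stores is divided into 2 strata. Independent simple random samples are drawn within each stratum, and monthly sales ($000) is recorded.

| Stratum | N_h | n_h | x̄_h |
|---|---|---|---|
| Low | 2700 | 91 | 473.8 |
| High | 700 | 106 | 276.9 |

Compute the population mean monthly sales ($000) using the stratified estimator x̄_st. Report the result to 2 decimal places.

x̄_st ≈ 433.26

N = Σ N_h = 3400. Stratum weights W_h = N_h/N.
x̄_st = (2700·473.8 + 700·276.9) / 3400 = 433.2618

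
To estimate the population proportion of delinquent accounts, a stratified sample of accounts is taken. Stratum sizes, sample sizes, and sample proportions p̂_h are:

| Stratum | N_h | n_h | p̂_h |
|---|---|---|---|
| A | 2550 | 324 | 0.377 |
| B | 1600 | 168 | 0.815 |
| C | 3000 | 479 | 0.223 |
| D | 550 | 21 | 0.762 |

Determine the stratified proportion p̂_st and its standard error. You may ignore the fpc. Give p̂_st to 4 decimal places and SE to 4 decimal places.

N = 7700; stratum weights W_h = N_h/N.
p̂_st = Σ W_h p̂_h = (2550·0.377 + 1600·0.815 + 3000·0.223 + 550·0.762)/7700 = 0.43551
V̂(p̂_st) = Σ W_h² p̂_h(1−p̂_h)/(n_h−1):
  stratum A: (2550/7700)²·0.377·0.623/323 = 7.97491e-05
  stratum B: (1600/7700)²·0.815·0.185/167 = 3.89827e-05
  stratum C: (3000/7700)²·0.223·0.777/478 = 5.50249e-05
  stratum D: (550/7700)²·0.762·0.238/20 = 4.62643e-05
V̂(p̂_st) = 0.000220021; SE = √V̂ = 0.0148331

p̂_st ≈ 0.4355, SE ≈ 0.0148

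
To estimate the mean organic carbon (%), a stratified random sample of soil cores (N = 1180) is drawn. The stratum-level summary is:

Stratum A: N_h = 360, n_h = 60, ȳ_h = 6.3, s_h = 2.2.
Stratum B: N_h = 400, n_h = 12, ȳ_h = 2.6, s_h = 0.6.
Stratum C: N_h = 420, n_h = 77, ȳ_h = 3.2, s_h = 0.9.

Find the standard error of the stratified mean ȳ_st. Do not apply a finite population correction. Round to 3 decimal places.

V̂(ȳ_st) = Σ W_h² s_h²/n_h, with W_h = N_h/N and N = 1180:
  stratum A: (360/1180)²·2.2²/60 = 0.00750819
  stratum B: (400/1180)²·0.6²/12 = 0.00344729
  stratum C: (420/1180)²·0.9²/77 = 0.00133269
V̂(ȳ_st) = 0.0122882
SE(ȳ_st) = √0.0122882 = 0.110852

SE(ȳ_st) ≈ 0.111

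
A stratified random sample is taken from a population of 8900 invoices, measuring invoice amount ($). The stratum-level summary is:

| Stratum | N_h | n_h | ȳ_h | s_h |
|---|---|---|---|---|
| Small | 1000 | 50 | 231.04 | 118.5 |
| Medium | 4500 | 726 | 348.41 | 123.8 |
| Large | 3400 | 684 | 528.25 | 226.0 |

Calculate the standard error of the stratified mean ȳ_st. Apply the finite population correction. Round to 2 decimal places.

V̂(ȳ_st) = Σ W_h² (1 − n_h/N_h) s_h²/n_h, with W_h = N_h/N and N = 8900:
  stratum Small: (1000/8900)²·(1 − 50/1000)·118.5²/50 = 3.3683
  stratum Medium: (4500/8900)²·(1 − 726/4500)·123.8²/726 = 4.52626
  stratum Large: (3400/8900)²·(1 − 684/3400)·226.0²/684 = 8.70541
V̂(ȳ_st) = 16.6
SE(ȳ_st) = √16.6 = 4.07431

SE(ȳ_st) ≈ 4.07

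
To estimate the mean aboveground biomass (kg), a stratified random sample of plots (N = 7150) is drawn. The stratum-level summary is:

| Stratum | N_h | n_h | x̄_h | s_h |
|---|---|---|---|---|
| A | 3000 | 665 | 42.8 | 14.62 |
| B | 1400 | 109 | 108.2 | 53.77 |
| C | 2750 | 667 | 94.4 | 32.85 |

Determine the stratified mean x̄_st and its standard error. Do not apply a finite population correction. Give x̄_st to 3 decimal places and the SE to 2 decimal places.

x̄_st ≈ 75.452, SE ≈ 1.15

x̄_st = Σ W_h x̄_h = (3000·42.8 + 1400·108.2 + 2750·94.4)/7150 = 75.45175
V̂(x̄_st) = Σ W_h² s_h²/n_h, with W_h = N_h/N and N = 7150:
  stratum A: (3000/7150)²·14.62²/665 = 0.0565853
  stratum B: (1400/7150)²·53.77²/109 = 1.01695
  stratum C: (2750/7150)²·32.85²/667 = 0.239331
V̂(x̄_st) = 1.31286
SE(x̄_st) = √1.31286 = 1.1458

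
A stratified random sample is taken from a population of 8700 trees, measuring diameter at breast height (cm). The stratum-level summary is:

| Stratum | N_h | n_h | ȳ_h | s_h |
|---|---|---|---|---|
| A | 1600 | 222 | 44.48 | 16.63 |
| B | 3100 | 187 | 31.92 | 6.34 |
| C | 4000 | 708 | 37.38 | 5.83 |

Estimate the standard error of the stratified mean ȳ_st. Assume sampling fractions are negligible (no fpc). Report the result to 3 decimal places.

SE(ȳ_st) ≈ 0.282

V̂(ȳ_st) = Σ W_h² s_h²/n_h, with W_h = N_h/N and N = 8700:
  stratum A: (1600/8700)²·16.63²/222 = 0.042134
  stratum B: (3100/8700)²·6.34²/187 = 0.0272911
  stratum C: (4000/8700)²·5.83²/708 = 0.0101481
V̂(ȳ_st) = 0.0795733
SE(ȳ_st) = √0.0795733 = 0.282087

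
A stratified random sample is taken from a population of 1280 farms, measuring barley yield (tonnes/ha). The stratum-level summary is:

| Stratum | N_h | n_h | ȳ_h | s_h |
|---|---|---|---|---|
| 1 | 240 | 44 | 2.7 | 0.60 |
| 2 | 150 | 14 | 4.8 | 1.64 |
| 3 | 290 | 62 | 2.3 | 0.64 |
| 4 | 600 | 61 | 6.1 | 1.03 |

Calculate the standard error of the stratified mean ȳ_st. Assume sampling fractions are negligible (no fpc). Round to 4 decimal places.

V̂(ȳ_st) = Σ W_h² s_h²/n_h, with W_h = N_h/N and N = 1280:
  stratum 1: (240/1280)²·0.60²/44 = 0.000287642
  stratum 2: (150/1280)²·1.64²/14 = 0.00263829
  stratum 3: (290/1280)²·0.64²/62 = 0.000339113
  stratum 4: (600/1280)²·1.03²/61 = 0.00382144
V̂(ȳ_st) = 0.00708648
SE(ȳ_st) = √0.00708648 = 0.0841813

SE(ȳ_st) ≈ 0.0842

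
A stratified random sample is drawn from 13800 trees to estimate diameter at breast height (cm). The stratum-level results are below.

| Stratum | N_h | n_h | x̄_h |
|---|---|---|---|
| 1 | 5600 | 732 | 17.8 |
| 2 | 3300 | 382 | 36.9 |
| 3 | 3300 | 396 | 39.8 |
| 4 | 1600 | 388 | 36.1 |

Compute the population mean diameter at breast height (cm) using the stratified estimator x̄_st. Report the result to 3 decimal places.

x̄_st ≈ 29.750

N = Σ N_h = 13800. Stratum weights W_h = N_h/N.
x̄_st = (5600·17.8 + 3300·36.9 + 3300·39.8 + 1600·36.1) / 13800 = 29.75000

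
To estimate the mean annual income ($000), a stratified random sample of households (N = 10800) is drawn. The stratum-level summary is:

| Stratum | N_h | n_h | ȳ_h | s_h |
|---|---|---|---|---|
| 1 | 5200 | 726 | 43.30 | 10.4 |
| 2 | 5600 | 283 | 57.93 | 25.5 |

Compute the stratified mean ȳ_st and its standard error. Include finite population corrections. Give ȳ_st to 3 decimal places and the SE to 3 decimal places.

ȳ_st ≈ 50.886, SE ≈ 0.785

ȳ_st = Σ W_h ȳ_h = (5200·43.30 + 5600·57.93)/10800 = 50.88593
V̂(ȳ_st) = Σ W_h² (1 − n_h/N_h) s_h²/n_h, with W_h = N_h/N and N = 10800:
  stratum 1: (5200/10800)²·(1 − 726/5200)·10.4²/726 = 0.0297154
  stratum 2: (5600/10800)²·(1 − 283/5600)·25.5²/283 = 0.586545
V̂(ȳ_st) = 0.61626
SE(ȳ_st) = √0.61626 = 0.785022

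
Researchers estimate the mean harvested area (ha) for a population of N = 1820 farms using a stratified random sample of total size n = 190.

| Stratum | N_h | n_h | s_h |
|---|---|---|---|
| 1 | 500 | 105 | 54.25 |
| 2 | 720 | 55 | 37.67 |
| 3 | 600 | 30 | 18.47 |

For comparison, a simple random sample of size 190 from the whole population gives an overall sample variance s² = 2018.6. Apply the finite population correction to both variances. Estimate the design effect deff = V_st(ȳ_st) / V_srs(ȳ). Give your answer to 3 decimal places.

V̂(ȳ_st) = Σ W_h² (1 − n_h/N_h) s_h²/n_h, with W_h = N_h/N and N = 1820:
  stratum 1: (500/1820)²·(1 − 105/500)·54.25²/105 = 1.67122
  stratum 2: (720/1820)²·(1 − 55/720)·37.67²/55 = 3.72941
  stratum 3: (600/1820)²·(1 − 30/600)·18.47²/30 = 1.17408
V_st = 6.57471
V_srs = (1 − 190/1820)·2018.6/190 = 9.51509
deff = V_st / V_srs = 6.57471/9.51509 = 0.6910

deff ≈ 0.691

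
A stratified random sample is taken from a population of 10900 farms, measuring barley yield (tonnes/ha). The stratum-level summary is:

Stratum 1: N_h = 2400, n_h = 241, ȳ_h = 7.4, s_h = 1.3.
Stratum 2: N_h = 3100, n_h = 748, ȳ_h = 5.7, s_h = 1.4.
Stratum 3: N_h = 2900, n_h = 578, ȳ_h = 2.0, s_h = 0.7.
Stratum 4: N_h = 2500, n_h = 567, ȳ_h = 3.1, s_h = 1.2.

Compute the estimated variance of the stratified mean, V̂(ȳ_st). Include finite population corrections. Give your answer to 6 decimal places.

V̂(ȳ_st) = Σ W_h² (1 − n_h/N_h) s_h²/n_h, with W_h = N_h/N and N = 10900:
  stratum 1: (2400/10900)²·(1 − 241/2400)·1.3²/241 = 0.00030583
  stratum 2: (3100/10900)²·(1 − 748/3100)·1.4²/748 = 0.000160805
  stratum 3: (2900/10900)²·(1 − 578/2900)·0.7²/578 = 4.8048e-05
  stratum 4: (2500/10900)²·(1 − 567/2500)·1.2²/567 = 0.0001033
V̂(ȳ_st) = 0.000617983

V̂(ȳ_st) ≈ 0.000618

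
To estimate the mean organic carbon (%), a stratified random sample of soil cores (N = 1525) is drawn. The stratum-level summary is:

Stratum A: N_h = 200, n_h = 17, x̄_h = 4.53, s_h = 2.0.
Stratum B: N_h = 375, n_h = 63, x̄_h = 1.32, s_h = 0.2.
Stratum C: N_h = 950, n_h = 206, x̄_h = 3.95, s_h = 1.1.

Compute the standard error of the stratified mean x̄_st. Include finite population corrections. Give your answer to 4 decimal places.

V̂(x̄_st) = Σ W_h² (1 − n_h/N_h) s_h²/n_h, with W_h = N_h/N and N = 1525:
  stratum A: (200/1525)²·(1 − 17/200)·2.0²/17 = 0.00370299
  stratum B: (375/1525)²·(1 − 63/375)·0.2²/63 = 3.19423e-05
  stratum C: (950/1525)²·(1 − 206/950)·1.1²/206 = 0.00178515
V̂(x̄_st) = 0.00552008
SE(x̄_st) = √0.00552008 = 0.0742973

SE(x̄_st) ≈ 0.0743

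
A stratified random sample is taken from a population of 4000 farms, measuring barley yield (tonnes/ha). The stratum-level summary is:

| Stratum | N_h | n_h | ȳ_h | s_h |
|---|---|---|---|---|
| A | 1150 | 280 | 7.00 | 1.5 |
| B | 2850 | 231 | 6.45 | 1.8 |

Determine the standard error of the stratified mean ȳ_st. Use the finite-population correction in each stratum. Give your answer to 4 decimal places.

V̂(ȳ_st) = Σ W_h² (1 − n_h/N_h) s_h²/n_h, with W_h = N_h/N and N = 4000:
  stratum A: (1150/4000)²·(1 − 280/1150)·1.5²/280 = 0.000502483
  stratum B: (2850/4000)²·(1 − 231/2850)·1.8²/231 = 0.00654325
V̂(ȳ_st) = 0.00704573
SE(ȳ_st) = √0.00704573 = 0.0839389

SE(ȳ_st) ≈ 0.0839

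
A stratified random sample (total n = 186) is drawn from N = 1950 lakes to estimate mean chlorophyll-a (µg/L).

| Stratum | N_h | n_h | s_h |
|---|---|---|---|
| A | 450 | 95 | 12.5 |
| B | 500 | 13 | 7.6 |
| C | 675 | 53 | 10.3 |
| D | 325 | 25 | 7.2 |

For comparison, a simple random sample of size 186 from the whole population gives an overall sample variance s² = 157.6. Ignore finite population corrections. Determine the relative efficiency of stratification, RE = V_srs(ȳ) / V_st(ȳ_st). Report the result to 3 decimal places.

V̂(ȳ_st) = Σ W_h² s_h²/n_h, with W_h = N_h/N and N = 1950:
  stratum A: (450/1950)²·12.5²/95 = 0.0875895
  stratum B: (500/1950)²·7.6²/13 = 0.292116
  stratum C: (675/1950)²·10.3²/53 = 0.239848
  stratum D: (325/1950)²·7.2²/25 = 0.0576
V_st = 0.677153
V_srs = s²/n = 157.6/186 = 0.847312
Relative efficiency = V_srs / V_st = 0.847312/0.677153 = 1.2513

RE ≈ 1.251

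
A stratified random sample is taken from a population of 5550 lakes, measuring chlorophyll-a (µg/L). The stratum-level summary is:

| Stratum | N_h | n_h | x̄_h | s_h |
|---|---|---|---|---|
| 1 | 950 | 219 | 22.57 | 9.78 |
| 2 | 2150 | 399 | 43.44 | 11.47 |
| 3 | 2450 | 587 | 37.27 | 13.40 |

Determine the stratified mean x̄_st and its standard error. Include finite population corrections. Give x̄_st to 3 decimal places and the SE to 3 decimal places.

x̄_st = Σ W_h x̄_h = (950·22.57 + 2150·43.44 + 2450·37.27)/5550 = 37.14396
V̂(x̄_st) = Σ W_h² (1 − n_h/N_h) s_h²/n_h, with W_h = N_h/N and N = 5550:
  stratum 1: (950/5550)²·(1 − 219/950)·9.78²/219 = 0.00984665
  stratum 2: (2150/5550)²·(1 − 399/2150)·11.47²/399 = 0.0402988
  stratum 3: (2450/5550)²·(1 − 587/2450)·13.40²/587 = 0.0453278
V̂(x̄_st) = 0.0954733
SE(x̄_st) = √0.0954733 = 0.308988

x̄_st ≈ 37.144, SE ≈ 0.309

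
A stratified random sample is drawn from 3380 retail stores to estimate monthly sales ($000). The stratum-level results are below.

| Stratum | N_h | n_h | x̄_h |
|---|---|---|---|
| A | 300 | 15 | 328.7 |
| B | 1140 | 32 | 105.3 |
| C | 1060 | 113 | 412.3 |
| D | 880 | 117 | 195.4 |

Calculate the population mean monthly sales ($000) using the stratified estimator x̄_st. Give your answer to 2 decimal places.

N = Σ N_h = 3380. Stratum weights W_h = N_h/N.
x̄_st = (300·328.7 + 1140·105.3 + 1060·412.3 + 880·195.4) / 3380 = 244.8645

x̄_st ≈ 244.86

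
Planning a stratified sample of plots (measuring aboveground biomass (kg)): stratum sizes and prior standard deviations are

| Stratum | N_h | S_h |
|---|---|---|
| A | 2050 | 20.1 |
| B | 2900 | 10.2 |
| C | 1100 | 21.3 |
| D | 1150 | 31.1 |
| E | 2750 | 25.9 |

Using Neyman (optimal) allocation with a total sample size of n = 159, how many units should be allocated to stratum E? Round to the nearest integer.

56

Neyman allocation: n_h = n · N_h S_h / Σ N_i S_i, with n = 159.
  stratum A: N_h·S_h = 2050·20.1 = 41205.00
  stratum B: N_h·S_h = 2900·10.2 = 29580.00
  stratum C: N_h·S_h = 1100·21.3 = 23430.00
  stratum D: N_h·S_h = 1150·31.1 = 35765.00
  stratum E: N_h·S_h = 2750·25.9 = 71225.00
Σ N_h S_h = 201205.00
n for stratum E = 159·71225.00/201205.00 = 56.285 → 56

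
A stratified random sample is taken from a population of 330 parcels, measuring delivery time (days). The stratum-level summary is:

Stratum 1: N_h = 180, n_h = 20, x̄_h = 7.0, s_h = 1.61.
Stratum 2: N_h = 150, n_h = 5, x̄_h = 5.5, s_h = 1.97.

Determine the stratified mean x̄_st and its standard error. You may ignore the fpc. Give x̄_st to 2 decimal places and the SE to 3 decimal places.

x̄_st = Σ W_h x̄_h = (180·7.0 + 150·5.5)/330 = 6.31818
V̂(x̄_st) = Σ W_h² s_h²/n_h, with W_h = N_h/N and N = 330:
  stratum 1: (180/330)²·1.61²/20 = 0.0385602
  stratum 2: (150/330)²·1.97²/5 = 0.160368
V̂(x̄_st) = 0.198928
SE(x̄_st) = √0.198928 = 0.446013

x̄_st ≈ 6.32, SE ≈ 0.446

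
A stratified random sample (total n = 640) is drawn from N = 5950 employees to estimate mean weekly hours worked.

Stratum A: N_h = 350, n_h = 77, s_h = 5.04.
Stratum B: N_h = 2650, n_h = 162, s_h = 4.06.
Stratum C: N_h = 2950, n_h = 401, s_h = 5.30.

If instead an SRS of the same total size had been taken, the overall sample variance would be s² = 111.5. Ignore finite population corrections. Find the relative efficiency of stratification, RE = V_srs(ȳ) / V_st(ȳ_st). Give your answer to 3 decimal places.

V̂(ȳ_st) = Σ W_h² s_h²/n_h, with W_h = N_h/N and N = 5950:
  stratum A: (350/5950)²·5.04²/77 = 0.00114149
  stratum B: (2650/5950)²·4.06²/162 = 0.0201834
  stratum C: (2950/5950)²·5.30²/401 = 0.0172194
V_st = 0.0385443
V_srs = s²/n = 111.5/640 = 0.174219
Relative efficiency = V_srs / V_st = 0.174219/0.0385443 = 4.5200

RE ≈ 4.520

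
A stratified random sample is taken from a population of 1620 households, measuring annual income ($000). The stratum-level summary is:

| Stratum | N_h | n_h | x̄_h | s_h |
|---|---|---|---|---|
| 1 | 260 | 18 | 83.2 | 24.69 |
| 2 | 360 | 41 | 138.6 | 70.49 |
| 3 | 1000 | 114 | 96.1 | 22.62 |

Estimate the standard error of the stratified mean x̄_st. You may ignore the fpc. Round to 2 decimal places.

SE(x̄_st) ≈ 2.93

V̂(x̄_st) = Σ W_h² s_h²/n_h, with W_h = N_h/N and N = 1620:
  stratum 1: (260/1620)²·24.69²/18 = 0.872341
  stratum 2: (360/1620)²·70.49²/41 = 5.98475
  stratum 3: (1000/1620)²·22.62²/114 = 1.71021
V̂(x̄_st) = 8.56731
SE(x̄_st) = √8.56731 = 2.927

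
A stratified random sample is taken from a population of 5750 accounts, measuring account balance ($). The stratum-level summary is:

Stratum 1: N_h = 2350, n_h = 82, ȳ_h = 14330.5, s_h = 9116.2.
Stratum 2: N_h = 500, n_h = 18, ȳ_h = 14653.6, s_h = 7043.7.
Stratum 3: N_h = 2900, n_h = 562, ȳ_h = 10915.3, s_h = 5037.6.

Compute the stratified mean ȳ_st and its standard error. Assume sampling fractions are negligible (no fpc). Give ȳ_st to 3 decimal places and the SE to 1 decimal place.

ȳ_st = Σ W_h ȳ_h = (2350·14330.5 + 500·14653.6 + 2900·10915.3)/5750 = 12636.14696
V̂(ȳ_st) = Σ W_h² s_h²/n_h, with W_h = N_h/N and N = 5750:
  stratum 1: (2350/5750)²·9116.2²/82 = 169283
  stratum 2: (500/5750)²·7043.7²/18 = 20841.7
  stratum 3: (2900/5750)²·5037.6²/562 = 11486.1
V̂(ȳ_st) = 201611
SE(ȳ_st) = √201611 = 449.011

ȳ_st ≈ 12636.147, SE ≈ 449.0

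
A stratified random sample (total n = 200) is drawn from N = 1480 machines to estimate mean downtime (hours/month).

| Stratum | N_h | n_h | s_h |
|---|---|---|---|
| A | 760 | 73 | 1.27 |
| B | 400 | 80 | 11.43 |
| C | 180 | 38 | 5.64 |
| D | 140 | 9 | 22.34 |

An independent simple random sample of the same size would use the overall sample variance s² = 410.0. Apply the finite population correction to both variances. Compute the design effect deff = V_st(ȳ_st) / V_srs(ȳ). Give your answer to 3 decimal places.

deff ≈ 0.324

V̂(ȳ_st) = Σ W_h² (1 − n_h/N_h) s_h²/n_h, with W_h = N_h/N and N = 1480:
  stratum A: (760/1480)²·(1 − 73/760)·1.27²/73 = 0.00526661
  stratum B: (400/1480)²·(1 − 80/400)·11.43²/80 = 0.0954309
  stratum C: (180/1480)²·(1 − 38/180)·5.64²/38 = 0.00976814
  stratum D: (140/1480)²·(1 − 9/140)·22.34²/9 = 0.464301
V_st = 0.574767
V_srs = (1 − 200/1480)·410.0/200 = 1.77297
deff = V_st / V_srs = 0.574767/1.77297 = 0.3242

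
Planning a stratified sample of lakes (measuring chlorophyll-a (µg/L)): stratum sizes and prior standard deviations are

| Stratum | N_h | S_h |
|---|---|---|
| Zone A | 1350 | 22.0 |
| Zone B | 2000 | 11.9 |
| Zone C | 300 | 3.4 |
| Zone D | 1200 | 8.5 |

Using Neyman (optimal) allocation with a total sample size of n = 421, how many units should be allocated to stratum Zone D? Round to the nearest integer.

Neyman allocation: n_h = n · N_h S_h / Σ N_i S_i, with n = 421.
  stratum Zone A: N_h·S_h = 1350·22.0 = 29700.00
  stratum Zone B: N_h·S_h = 2000·11.9 = 23800.00
  stratum Zone C: N_h·S_h = 300·3.4 = 1020.00
  stratum Zone D: N_h·S_h = 1200·8.5 = 10200.00
Σ N_h S_h = 64720.00
n for stratum Zone D = 421·10200.00/64720.00 = 66.350 → 66

66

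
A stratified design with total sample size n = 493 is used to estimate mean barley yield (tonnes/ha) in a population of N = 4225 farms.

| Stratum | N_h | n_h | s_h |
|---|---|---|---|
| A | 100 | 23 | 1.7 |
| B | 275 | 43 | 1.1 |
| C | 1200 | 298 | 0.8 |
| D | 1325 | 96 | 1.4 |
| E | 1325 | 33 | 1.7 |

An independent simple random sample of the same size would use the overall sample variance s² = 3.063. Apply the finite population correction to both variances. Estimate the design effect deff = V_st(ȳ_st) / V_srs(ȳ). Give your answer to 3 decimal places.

V̂(ȳ_st) = Σ W_h² (1 − n_h/N_h) s_h²/n_h, with W_h = N_h/N and N = 4225:
  stratum A: (100/4225)²·(1 − 23/100)·1.7²/23 = 5.4201e-05
  stratum B: (275/4225)²·(1 − 43/275)·1.1²/43 = 0.000100574
  stratum C: (1200/4225)²·(1 − 298/1200)·0.8²/298 = 0.000130226
  stratum D: (1325/4225)²·(1 − 96/1325)·1.4²/96 = 0.00186251
  stratum E: (1325/4225)²·(1 − 33/1325)·1.7²/33 = 0.00839864
V_st = 0.0105462
V_srs = (1 − 493/4225)·3.063/493 = 0.00548801
deff = V_st / V_srs = 0.0105462/0.00548801 = 1.9217

deff ≈ 1.922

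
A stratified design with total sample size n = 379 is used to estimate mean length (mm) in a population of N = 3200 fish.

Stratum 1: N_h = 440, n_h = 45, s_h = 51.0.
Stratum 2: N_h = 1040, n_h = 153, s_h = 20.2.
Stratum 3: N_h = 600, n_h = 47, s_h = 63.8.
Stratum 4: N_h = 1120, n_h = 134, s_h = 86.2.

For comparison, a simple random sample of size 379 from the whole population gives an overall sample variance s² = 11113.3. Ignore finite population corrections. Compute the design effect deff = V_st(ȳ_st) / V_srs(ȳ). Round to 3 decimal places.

V̂(ȳ_st) = Σ W_h² s_h²/n_h, with W_h = N_h/N and N = 3200:
  stratum 1: (440/3200)²·51.0²/45 = 1.09278
  stratum 2: (1040/3200)²·20.2²/153 = 0.281694
  stratum 3: (600/3200)²·63.8²/47 = 3.04471
  stratum 4: (1120/3200)²·86.2²/134 = 6.79275
V_st = 11.2119
V_srs = s²/n = 11113.3/379 = 29.3227
deff = V_st / V_srs = 11.2119/29.3227 = 0.3824

deff ≈ 0.382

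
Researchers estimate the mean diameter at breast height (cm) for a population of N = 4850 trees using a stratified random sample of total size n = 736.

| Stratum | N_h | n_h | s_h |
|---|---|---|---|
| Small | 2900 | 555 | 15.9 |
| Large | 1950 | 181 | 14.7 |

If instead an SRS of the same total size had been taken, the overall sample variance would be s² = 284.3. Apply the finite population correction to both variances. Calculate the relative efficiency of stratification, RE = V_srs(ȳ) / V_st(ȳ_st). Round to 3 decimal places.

RE ≈ 1.068

V̂(ȳ_st) = Σ W_h² (1 − n_h/N_h) s_h²/n_h, with W_h = N_h/N and N = 4850:
  stratum Small: (2900/4850)²·(1 − 555/2900)·15.9²/555 = 0.131692
  stratum Large: (1950/4850)²·(1 − 181/1950)·14.7²/181 = 0.175079
V_st = 0.306771
V_srs = (1 − 736/4850)·284.3/736 = 0.327659
Relative efficiency = V_srs / V_st = 0.327659/0.306771 = 1.0681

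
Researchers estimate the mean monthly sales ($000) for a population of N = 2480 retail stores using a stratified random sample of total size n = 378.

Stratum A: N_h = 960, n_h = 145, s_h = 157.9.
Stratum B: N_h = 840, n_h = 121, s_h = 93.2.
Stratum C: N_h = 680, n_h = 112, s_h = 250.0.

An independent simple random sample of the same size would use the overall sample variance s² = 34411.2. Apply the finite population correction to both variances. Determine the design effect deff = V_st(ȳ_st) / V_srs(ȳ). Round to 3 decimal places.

deff ≈ 0.829

V̂(ȳ_st) = Σ W_h² (1 − n_h/N_h) s_h²/n_h, with W_h = N_h/N and N = 2480:
  stratum A: (960/2480)²·(1 − 145/960)·157.9²/145 = 21.8737
  stratum B: (840/2480)²·(1 − 121/840)·93.2²/121 = 7.04939
  stratum C: (680/2480)²·(1 − 112/680)·250.0²/112 = 35.0442
V_st = 63.9672
V_srs = (1 − 378/2480)·34411.2/378 = 77.1594
deff = V_st / V_srs = 63.9672/77.1594 = 0.8290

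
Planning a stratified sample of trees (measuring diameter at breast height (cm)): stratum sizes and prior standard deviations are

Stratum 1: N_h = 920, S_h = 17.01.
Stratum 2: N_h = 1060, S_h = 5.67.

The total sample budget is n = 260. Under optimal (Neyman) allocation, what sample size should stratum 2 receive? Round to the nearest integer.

Neyman allocation: n_h = n · N_h S_h / Σ N_i S_i, with n = 260.
  stratum 1: N_h·S_h = 920·17.01 = 15649.20
  stratum 2: N_h·S_h = 1060·5.67 = 6010.20
Σ N_h S_h = 21659.40
n for stratum 2 = 260·6010.20/21659.40 = 72.147 → 72

72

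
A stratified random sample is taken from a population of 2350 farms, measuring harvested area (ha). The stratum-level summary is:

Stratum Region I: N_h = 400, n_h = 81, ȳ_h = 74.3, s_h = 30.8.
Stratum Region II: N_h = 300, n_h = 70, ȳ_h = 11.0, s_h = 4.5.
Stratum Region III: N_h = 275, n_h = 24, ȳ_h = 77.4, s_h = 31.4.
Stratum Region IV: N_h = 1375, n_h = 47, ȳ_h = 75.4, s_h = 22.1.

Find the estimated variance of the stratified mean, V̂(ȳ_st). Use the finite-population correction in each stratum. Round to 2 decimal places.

V̂(ȳ_st) ≈ 4.22

V̂(ȳ_st) = Σ W_h² (1 − n_h/N_h) s_h²/n_h, with W_h = N_h/N and N = 2350:
  stratum Region I: (400/2350)²·(1 − 81/400)·30.8²/81 = 0.270602
  stratum Region II: (300/2350)²·(1 − 70/300)·4.5²/70 = 0.00361443
  stratum Region III: (275/2350)²·(1 − 24/275)·31.4²/24 = 0.513474
  stratum Region IV: (1375/2350)²·(1 − 47/1375)·22.1²/47 = 3.43599
V̂(ȳ_st) = 4.22368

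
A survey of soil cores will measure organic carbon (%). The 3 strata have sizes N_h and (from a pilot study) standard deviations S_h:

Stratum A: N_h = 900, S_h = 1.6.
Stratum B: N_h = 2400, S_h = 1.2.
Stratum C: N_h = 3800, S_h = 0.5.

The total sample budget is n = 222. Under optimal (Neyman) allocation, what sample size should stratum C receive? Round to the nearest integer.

68

Neyman allocation: n_h = n · N_h S_h / Σ N_i S_i, with n = 222.
  stratum A: N_h·S_h = 900·1.6 = 1440.00
  stratum B: N_h·S_h = 2400·1.2 = 2880.00
  stratum C: N_h·S_h = 3800·0.5 = 1900.00
Σ N_h S_h = 6220.00
n for stratum C = 222·1900.00/6220.00 = 67.814 → 68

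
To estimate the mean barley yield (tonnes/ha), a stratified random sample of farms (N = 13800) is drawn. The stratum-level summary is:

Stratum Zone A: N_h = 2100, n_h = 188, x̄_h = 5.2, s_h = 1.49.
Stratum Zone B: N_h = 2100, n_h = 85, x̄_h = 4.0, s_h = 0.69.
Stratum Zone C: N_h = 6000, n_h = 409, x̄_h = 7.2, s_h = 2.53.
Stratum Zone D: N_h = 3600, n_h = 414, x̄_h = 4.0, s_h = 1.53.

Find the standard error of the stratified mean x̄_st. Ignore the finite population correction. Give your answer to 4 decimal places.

V̂(x̄_st) = Σ W_h² s_h²/n_h, with W_h = N_h/N and N = 13800:
  stratum Zone A: (2100/13800)²·1.49²/188 = 0.000273461
  stratum Zone B: (2100/13800)²·0.69²/85 = 0.000129706
  stratum Zone C: (6000/13800)²·2.53²/409 = 0.00295844
  stratum Zone D: (3600/13800)²·1.53²/414 = 0.000384795
V̂(x̄_st) = 0.0037464
SE(x̄_st) = √0.0037464 = 0.0612078

SE(x̄_st) ≈ 0.0612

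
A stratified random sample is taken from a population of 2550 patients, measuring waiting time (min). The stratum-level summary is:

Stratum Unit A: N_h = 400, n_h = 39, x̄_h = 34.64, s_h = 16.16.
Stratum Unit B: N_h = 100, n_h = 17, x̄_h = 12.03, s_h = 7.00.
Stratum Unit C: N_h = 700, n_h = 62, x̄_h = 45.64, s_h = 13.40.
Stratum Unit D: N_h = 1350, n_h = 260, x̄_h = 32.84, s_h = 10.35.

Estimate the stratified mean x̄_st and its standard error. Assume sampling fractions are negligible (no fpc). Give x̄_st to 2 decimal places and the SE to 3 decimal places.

x̄_st = Σ W_h x̄_h = (400·34.64 + 100·12.03 + 700·45.64 + 1350·32.84)/2550 = 35.82000
V̂(x̄_st) = Σ W_h² s_h²/n_h, with W_h = N_h/N and N = 2550:
  stratum Unit A: (400/2550)²·16.16²/39 = 0.164762
  stratum Unit B: (100/2550)²·7.00²/17 = 0.00443268
  stratum Unit C: (700/2550)²·13.40²/62 = 0.21824
  stratum Unit D: (1350/2550)²·10.35²/260 = 0.115477
V̂(x̄_st) = 0.502911
SE(x̄_st) = √0.502911 = 0.709162

x̄_st ≈ 35.82, SE ≈ 0.709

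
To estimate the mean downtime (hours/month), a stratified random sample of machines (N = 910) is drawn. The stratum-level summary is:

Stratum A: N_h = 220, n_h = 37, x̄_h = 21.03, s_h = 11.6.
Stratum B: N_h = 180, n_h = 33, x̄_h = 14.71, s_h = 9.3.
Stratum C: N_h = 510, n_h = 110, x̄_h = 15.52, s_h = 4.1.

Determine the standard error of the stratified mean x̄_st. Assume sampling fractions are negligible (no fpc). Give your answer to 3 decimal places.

V̂(x̄_st) = Σ W_h² s_h²/n_h, with W_h = N_h/N and N = 910:
  stratum A: (220/910)²·11.6²/37 = 0.212558
  stratum B: (180/910)²·9.3²/33 = 0.102545
  stratum C: (510/910)²·4.1²/110 = 0.047999
V̂(x̄_st) = 0.363102
SE(x̄_st) = √0.363102 = 0.602579

SE(x̄_st) ≈ 0.603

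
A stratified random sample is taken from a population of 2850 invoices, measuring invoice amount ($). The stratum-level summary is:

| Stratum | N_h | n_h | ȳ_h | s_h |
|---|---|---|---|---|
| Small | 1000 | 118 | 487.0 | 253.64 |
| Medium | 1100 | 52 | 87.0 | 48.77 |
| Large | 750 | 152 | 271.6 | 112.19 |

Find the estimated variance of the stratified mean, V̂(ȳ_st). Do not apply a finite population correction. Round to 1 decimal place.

V̂(ȳ_st) ≈ 79.7

V̂(ȳ_st) = Σ W_h² s_h²/n_h, with W_h = N_h/N and N = 2850:
  stratum Small: (1000/2850)²·253.64²/118 = 67.1218
  stratum Medium: (1100/2850)²·48.77²/52 = 6.81393
  stratum Large: (750/2850)²·112.19²/152 = 5.73453
V̂(ȳ_st) = 79.6703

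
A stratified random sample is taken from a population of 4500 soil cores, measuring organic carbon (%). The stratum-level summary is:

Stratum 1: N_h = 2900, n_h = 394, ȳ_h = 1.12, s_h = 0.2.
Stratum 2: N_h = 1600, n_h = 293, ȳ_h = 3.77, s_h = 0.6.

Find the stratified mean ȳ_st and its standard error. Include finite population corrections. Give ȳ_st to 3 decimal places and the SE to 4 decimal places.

ȳ_st ≈ 2.062, SE ≈ 0.0128

ȳ_st = Σ W_h ȳ_h = (2900·1.12 + 1600·3.77)/4500 = 2.06222
V̂(ȳ_st) = Σ W_h² (1 − n_h/N_h) s_h²/n_h, with W_h = N_h/N and N = 4500:
  stratum 1: (2900/4500)²·(1 − 394/2900)·0.2²/394 = 3.64349e-05
  stratum 2: (1600/4500)²·(1 − 293/1600)·0.6²/293 = 0.000126884
V̂(ȳ_st) = 0.000163318
SE(ȳ_st) = √0.000163318 = 0.0127796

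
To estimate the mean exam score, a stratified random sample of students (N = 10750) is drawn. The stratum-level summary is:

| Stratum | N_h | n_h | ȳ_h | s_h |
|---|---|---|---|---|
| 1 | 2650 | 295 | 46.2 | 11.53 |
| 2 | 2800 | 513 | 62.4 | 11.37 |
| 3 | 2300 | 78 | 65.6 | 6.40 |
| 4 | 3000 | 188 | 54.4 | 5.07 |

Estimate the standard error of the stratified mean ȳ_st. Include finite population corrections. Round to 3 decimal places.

SE(ȳ_st) ≈ 0.267

V̂(ȳ_st) = Σ W_h² (1 − n_h/N_h) s_h²/n_h, with W_h = N_h/N and N = 10750:
  stratum 1: (2650/10750)²·(1 − 295/2650)·11.53²/295 = 0.0243364
  stratum 2: (2800/10750)²·(1 − 513/2800)·11.37²/513 = 0.013964
  stratum 3: (2300/10750)²·(1 − 78/2300)·6.40²/78 = 0.0232231
  stratum 4: (3000/10750)²·(1 − 188/3000)·5.07²/188 = 0.00998108
V̂(ȳ_st) = 0.0715046
SE(ȳ_st) = √0.0715046 = 0.267403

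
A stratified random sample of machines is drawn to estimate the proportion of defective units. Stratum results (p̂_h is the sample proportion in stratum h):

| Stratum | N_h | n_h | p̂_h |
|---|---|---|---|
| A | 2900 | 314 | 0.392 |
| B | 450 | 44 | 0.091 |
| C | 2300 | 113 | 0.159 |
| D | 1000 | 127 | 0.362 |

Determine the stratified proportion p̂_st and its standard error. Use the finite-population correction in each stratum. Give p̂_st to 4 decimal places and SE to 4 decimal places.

p̂_st ≈ 0.2865, SE ≈ 0.0176

N = 6650; stratum weights W_h = N_h/N.
p̂_st = Σ W_h p̂_h = (2900·0.392 + 450·0.091 + 2300·0.159 + 1000·0.362)/6650 = 0.28653
V̂(p̂_st) = Σ W_h² (1 − n_h/N_h) p̂_h(1−p̂_h)/(n_h−1):
  stratum A: (2900/6650)²·(1 − 314/2900)·0.392·0.608/313 = 0.00012913
  stratum B: (450/6650)²·(1 − 44/450)·0.091·0.909/43 = 7.94753e-06
  stratum C: (2300/6650)²·(1 − 113/2300)·0.159·0.841/112 = 0.000135803
  stratum D: (1000/6650)²·(1 − 127/1000)·0.362·0.638/126 = 3.61851e-05
V̂(p̂_st) = 0.000309066; SE = √V̂ = 0.0175803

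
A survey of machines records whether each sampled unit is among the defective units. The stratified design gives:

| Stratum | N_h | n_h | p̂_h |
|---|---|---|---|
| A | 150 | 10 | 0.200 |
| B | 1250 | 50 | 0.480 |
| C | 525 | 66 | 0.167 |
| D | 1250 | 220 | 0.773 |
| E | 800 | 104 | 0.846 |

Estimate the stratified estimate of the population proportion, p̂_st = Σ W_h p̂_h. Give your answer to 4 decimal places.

N = 3975; stratum weights W_h = N_h/N.
p̂_st = Σ W_h p̂_h = (150·0.200 + 1250·0.480 + 525·0.167 + 1250·0.773 + 800·0.846)/3975 = 0.59389

p̂_st ≈ 0.5939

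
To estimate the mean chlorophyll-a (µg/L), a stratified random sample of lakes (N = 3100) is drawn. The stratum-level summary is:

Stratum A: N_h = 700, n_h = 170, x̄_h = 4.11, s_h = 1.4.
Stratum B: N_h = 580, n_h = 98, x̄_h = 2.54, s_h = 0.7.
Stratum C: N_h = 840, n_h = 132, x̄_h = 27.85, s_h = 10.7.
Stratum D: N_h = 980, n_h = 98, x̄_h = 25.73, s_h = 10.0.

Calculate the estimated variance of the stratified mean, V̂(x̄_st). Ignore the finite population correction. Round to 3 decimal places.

V̂(x̄_st) = Σ W_h² s_h²/n_h, with W_h = N_h/N and N = 3100:
  stratum A: (700/3100)²·1.4²/170 = 0.000587868
  stratum B: (580/3100)²·0.7²/98 = 0.000175026
  stratum C: (840/3100)²·10.7²/132 = 0.0636838
  stratum D: (980/3100)²·10.0²/98 = 0.101977
V̂(x̄_st) = 0.166424

V̂(x̄_st) ≈ 0.166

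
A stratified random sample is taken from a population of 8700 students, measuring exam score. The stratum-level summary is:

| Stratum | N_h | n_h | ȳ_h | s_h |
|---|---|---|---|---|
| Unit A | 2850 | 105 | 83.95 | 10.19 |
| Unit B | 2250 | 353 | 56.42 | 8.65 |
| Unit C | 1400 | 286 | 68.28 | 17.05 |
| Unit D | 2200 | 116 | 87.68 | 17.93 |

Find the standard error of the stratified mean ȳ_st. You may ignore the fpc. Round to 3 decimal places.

SE(ȳ_st) ≈ 0.569

V̂(ȳ_st) = Σ W_h² s_h²/n_h, with W_h = N_h/N and N = 8700:
  stratum Unit A: (2850/8700)²·10.19²/105 = 0.106123
  stratum Unit B: (2250/8700)²·8.65²/353 = 0.014177
  stratum Unit C: (1400/8700)²·17.05²/286 = 0.0263209
  stratum Unit D: (2200/8700)²·17.93²/116 = 0.177219
V̂(ȳ_st) = 0.32384
SE(ȳ_st) = √0.32384 = 0.569069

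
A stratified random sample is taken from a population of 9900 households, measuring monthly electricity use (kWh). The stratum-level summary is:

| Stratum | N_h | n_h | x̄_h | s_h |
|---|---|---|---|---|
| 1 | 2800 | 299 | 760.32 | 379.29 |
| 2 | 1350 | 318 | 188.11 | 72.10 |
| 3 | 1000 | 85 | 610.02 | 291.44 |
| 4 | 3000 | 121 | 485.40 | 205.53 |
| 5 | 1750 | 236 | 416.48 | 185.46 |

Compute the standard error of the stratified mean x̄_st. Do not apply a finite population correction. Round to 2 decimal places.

SE(x̄_st) ≈ 9.25

V̂(x̄_st) = Σ W_h² s_h²/n_h, with W_h = N_h/N and N = 9900:
  stratum 1: (2800/9900)²·379.29²/299 = 38.4873
  stratum 2: (1350/9900)²·72.10²/318 = 0.303977
  stratum 3: (1000/9900)²·291.44²/85 = 10.1955
  stratum 4: (3000/9900)²·205.53²/121 = 32.0581
  stratum 5: (1750/9900)²·185.46²/236 = 4.55401
V̂(x̄_st) = 85.5988
SE(x̄_st) = √85.5988 = 9.25196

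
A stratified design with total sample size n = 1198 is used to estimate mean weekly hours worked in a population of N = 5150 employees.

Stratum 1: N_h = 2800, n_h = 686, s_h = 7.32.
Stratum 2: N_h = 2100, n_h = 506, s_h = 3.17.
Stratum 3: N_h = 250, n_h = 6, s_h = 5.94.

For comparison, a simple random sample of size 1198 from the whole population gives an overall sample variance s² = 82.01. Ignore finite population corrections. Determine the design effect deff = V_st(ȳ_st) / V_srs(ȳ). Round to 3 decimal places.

deff ≈ 0.588

V̂(ȳ_st) = Σ W_h² s_h²/n_h, with W_h = N_h/N and N = 5150:
  stratum 1: (2800/5150)²·7.32²/686 = 0.0230887
  stratum 2: (2100/5150)²·3.17²/506 = 0.00330211
  stratum 3: (250/5150)²·5.94²/6 = 0.0138576
V_st = 0.0402484
V_srs = s²/n = 82.01/1198 = 0.0684558
deff = V_st / V_srs = 0.0402484/0.0684558 = 0.5879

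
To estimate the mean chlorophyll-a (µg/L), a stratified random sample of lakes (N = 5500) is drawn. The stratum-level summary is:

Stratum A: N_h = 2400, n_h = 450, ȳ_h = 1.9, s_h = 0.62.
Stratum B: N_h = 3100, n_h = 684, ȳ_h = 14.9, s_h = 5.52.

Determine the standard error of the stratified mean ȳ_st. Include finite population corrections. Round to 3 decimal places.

SE(ȳ_st) ≈ 0.106

V̂(ȳ_st) = Σ W_h² (1 − n_h/N_h) s_h²/n_h, with W_h = N_h/N and N = 5500:
  stratum A: (2400/5500)²·(1 − 450/2400)·0.62²/450 = 0.000132157
  stratum B: (3100/5500)²·(1 − 684/3100)·5.52²/684 = 0.0110295
V̂(ȳ_st) = 0.0111616
SE(ȳ_st) = √0.0111616 = 0.105649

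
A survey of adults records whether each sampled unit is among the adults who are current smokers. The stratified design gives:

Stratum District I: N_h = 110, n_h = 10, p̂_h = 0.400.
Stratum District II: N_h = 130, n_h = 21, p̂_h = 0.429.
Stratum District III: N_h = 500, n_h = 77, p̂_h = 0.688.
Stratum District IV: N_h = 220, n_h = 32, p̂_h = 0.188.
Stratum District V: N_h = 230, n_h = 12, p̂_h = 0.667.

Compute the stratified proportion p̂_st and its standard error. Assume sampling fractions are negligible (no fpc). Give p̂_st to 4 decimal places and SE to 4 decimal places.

N = 1190; stratum weights W_h = N_h/N.
p̂_st = Σ W_h p̂_h = (110·0.400 + 130·0.429 + 500·0.688 + 220·0.188 + 230·0.667)/1190 = 0.53659
V̂(p̂_st) = Σ W_h² p̂_h(1−p̂_h)/(n_h−1):
  stratum District I: (110/1190)²·0.400·0.600/9 = 0.000227856
  stratum District II: (130/1190)²·0.429·0.571/20 = 0.000146169
  stratum District III: (500/1190)²·0.688·0.312/76 = 0.000498627
  stratum District IV: (220/1190)²·0.188·0.812/31 = 0.000168308
  stratum District V: (230/1190)²·0.667·0.333/11 = 0.000754291
V̂(p̂_st) = 0.00179525; SE = √V̂ = 0.0423704

p̂_st ≈ 0.5366, SE ≈ 0.0424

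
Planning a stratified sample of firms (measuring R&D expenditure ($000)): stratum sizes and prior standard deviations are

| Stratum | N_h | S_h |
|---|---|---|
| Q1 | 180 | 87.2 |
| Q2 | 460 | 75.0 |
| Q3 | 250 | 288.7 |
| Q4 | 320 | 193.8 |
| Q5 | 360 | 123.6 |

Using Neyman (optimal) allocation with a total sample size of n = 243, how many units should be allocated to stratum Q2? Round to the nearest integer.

Neyman allocation: n_h = n · N_h S_h / Σ N_i S_i, with n = 243.
  stratum Q1: N_h·S_h = 180·87.2 = 15696.00
  stratum Q2: N_h·S_h = 460·75.0 = 34500.00
  stratum Q3: N_h·S_h = 250·288.7 = 72175.00
  stratum Q4: N_h·S_h = 320·193.8 = 62016.00
  stratum Q5: N_h·S_h = 360·123.6 = 44496.00
Σ N_h S_h = 228883.00
n for stratum Q2 = 243·34500.00/228883.00 = 36.628 → 37

37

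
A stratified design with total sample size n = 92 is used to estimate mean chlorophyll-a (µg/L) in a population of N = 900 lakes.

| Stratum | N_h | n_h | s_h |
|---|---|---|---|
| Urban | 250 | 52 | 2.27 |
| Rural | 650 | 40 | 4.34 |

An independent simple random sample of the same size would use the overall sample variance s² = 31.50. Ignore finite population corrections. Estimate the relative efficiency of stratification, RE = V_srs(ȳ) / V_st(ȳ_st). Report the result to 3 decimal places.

RE ≈ 1.352

V̂(ȳ_st) = Σ W_h² s_h²/n_h, with W_h = N_h/N and N = 900:
  stratum Urban: (250/900)²·2.27²/52 = 0.00764616
  stratum Rural: (650/900)²·4.34²/40 = 0.245619
V_st = 0.253265
V_srs = s²/n = 31.50/92 = 0.342391
Relative efficiency = V_srs / V_st = 0.342391/0.253265 = 1.3519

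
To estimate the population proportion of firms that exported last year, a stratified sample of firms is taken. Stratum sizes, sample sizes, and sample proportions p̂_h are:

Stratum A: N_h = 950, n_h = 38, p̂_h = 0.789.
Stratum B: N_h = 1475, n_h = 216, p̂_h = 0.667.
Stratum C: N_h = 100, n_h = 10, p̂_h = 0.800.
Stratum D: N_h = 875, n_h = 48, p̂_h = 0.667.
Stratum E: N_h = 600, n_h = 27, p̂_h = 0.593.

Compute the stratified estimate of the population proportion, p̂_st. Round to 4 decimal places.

N = 4000; stratum weights W_h = N_h/N.
p̂_st = Σ W_h p̂_h = (950·0.789 + 1475·0.667 + 100·0.800 + 875·0.667 + 600·0.593)/4000 = 0.68820

p̂_st ≈ 0.6882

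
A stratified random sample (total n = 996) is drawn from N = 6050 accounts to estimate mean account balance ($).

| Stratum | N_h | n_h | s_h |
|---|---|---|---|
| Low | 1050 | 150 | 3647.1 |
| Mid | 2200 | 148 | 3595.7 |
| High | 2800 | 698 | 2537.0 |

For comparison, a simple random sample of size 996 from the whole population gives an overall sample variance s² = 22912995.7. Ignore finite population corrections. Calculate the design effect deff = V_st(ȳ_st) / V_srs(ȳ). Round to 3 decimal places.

deff ≈ 0.704

V̂(ȳ_st) = Σ W_h² s_h²/n_h, with W_h = N_h/N and N = 6050:
  stratum Low: (1050/6050)²·3647.1²/150 = 2670.99
  stratum Mid: (2200/6050)²·3595.7²/148 = 11551.5
  stratum High: (2800/6050)²·2537.0²/698 = 1975.11
V_st = 16197.6
V_srs = s²/n = 22912995.7/996 = 23005
deff = V_st / V_srs = 16197.6/23005 = 0.7041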